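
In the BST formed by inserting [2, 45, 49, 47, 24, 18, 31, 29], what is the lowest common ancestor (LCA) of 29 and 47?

Tree insertion order: [2, 45, 49, 47, 24, 18, 31, 29]
Tree (level-order array): [2, None, 45, 24, 49, 18, 31, 47, None, None, None, 29]
In a BST, the LCA of p=29, q=47 is the first node v on the
root-to-leaf path with p <= v <= q (go left if both < v, right if both > v).
Walk from root:
  at 2: both 29 and 47 > 2, go right
  at 45: 29 <= 45 <= 47, this is the LCA
LCA = 45


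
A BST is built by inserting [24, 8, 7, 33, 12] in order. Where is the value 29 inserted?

Starting tree (level order): [24, 8, 33, 7, 12]
Insertion path: 24 -> 33
Result: insert 29 as left child of 33
Final tree (level order): [24, 8, 33, 7, 12, 29]


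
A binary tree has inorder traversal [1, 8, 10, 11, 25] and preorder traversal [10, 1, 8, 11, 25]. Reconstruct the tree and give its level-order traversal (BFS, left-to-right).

Inorder:  [1, 8, 10, 11, 25]
Preorder: [10, 1, 8, 11, 25]
Algorithm: preorder visits root first, so consume preorder in order;
for each root, split the current inorder slice at that value into
left-subtree inorder and right-subtree inorder, then recurse.
Recursive splits:
  root=10; inorder splits into left=[1, 8], right=[11, 25]
  root=1; inorder splits into left=[], right=[8]
  root=8; inorder splits into left=[], right=[]
  root=11; inorder splits into left=[], right=[25]
  root=25; inorder splits into left=[], right=[]
Reconstructed level-order: [10, 1, 11, 8, 25]


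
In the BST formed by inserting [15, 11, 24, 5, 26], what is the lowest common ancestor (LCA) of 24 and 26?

Tree insertion order: [15, 11, 24, 5, 26]
Tree (level-order array): [15, 11, 24, 5, None, None, 26]
In a BST, the LCA of p=24, q=26 is the first node v on the
root-to-leaf path with p <= v <= q (go left if both < v, right if both > v).
Walk from root:
  at 15: both 24 and 26 > 15, go right
  at 24: 24 <= 24 <= 26, this is the LCA
LCA = 24


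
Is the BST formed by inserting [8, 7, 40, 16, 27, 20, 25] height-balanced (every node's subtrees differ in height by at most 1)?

Tree (level-order array): [8, 7, 40, None, None, 16, None, None, 27, 20, None, None, 25]
Definition: a tree is height-balanced if, at every node, |h(left) - h(right)| <= 1 (empty subtree has height -1).
Bottom-up per-node check:
  node 7: h_left=-1, h_right=-1, diff=0 [OK], height=0
  node 25: h_left=-1, h_right=-1, diff=0 [OK], height=0
  node 20: h_left=-1, h_right=0, diff=1 [OK], height=1
  node 27: h_left=1, h_right=-1, diff=2 [FAIL (|1--1|=2 > 1)], height=2
  node 16: h_left=-1, h_right=2, diff=3 [FAIL (|-1-2|=3 > 1)], height=3
  node 40: h_left=3, h_right=-1, diff=4 [FAIL (|3--1|=4 > 1)], height=4
  node 8: h_left=0, h_right=4, diff=4 [FAIL (|0-4|=4 > 1)], height=5
Node 27 violates the condition: |1 - -1| = 2 > 1.
Result: Not balanced


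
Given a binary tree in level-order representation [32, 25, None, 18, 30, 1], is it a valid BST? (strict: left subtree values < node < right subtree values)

Level-order array: [32, 25, None, 18, 30, 1]
Validate using subtree bounds (lo, hi): at each node, require lo < value < hi,
then recurse left with hi=value and right with lo=value.
Preorder trace (stopping at first violation):
  at node 32 with bounds (-inf, +inf): OK
  at node 25 with bounds (-inf, 32): OK
  at node 18 with bounds (-inf, 25): OK
  at node 1 with bounds (-inf, 18): OK
  at node 30 with bounds (25, 32): OK
No violation found at any node.
Result: Valid BST


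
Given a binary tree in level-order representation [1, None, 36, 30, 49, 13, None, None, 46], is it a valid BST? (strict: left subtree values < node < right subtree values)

Level-order array: [1, None, 36, 30, 49, 13, None, None, 46]
Validate using subtree bounds (lo, hi): at each node, require lo < value < hi,
then recurse left with hi=value and right with lo=value.
Preorder trace (stopping at first violation):
  at node 1 with bounds (-inf, +inf): OK
  at node 36 with bounds (1, +inf): OK
  at node 30 with bounds (1, 36): OK
  at node 13 with bounds (1, 30): OK
  at node 49 with bounds (36, +inf): OK
  at node 46 with bounds (49, +inf): VIOLATION
Node 46 violates its bound: not (49 < 46 < +inf).
Result: Not a valid BST


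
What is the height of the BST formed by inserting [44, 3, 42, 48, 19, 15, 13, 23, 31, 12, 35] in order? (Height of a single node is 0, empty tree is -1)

Insertion order: [44, 3, 42, 48, 19, 15, 13, 23, 31, 12, 35]
Tree (level-order array): [44, 3, 48, None, 42, None, None, 19, None, 15, 23, 13, None, None, 31, 12, None, None, 35]
Compute height bottom-up (empty subtree = -1):
  height(12) = 1 + max(-1, -1) = 0
  height(13) = 1 + max(0, -1) = 1
  height(15) = 1 + max(1, -1) = 2
  height(35) = 1 + max(-1, -1) = 0
  height(31) = 1 + max(-1, 0) = 1
  height(23) = 1 + max(-1, 1) = 2
  height(19) = 1 + max(2, 2) = 3
  height(42) = 1 + max(3, -1) = 4
  height(3) = 1 + max(-1, 4) = 5
  height(48) = 1 + max(-1, -1) = 0
  height(44) = 1 + max(5, 0) = 6
Height = 6


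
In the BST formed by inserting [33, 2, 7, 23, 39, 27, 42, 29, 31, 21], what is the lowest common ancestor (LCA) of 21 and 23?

Tree insertion order: [33, 2, 7, 23, 39, 27, 42, 29, 31, 21]
Tree (level-order array): [33, 2, 39, None, 7, None, 42, None, 23, None, None, 21, 27, None, None, None, 29, None, 31]
In a BST, the LCA of p=21, q=23 is the first node v on the
root-to-leaf path with p <= v <= q (go left if both < v, right if both > v).
Walk from root:
  at 33: both 21 and 23 < 33, go left
  at 2: both 21 and 23 > 2, go right
  at 7: both 21 and 23 > 7, go right
  at 23: 21 <= 23 <= 23, this is the LCA
LCA = 23


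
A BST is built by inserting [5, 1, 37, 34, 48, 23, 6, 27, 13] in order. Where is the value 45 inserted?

Starting tree (level order): [5, 1, 37, None, None, 34, 48, 23, None, None, None, 6, 27, None, 13]
Insertion path: 5 -> 37 -> 48
Result: insert 45 as left child of 48
Final tree (level order): [5, 1, 37, None, None, 34, 48, 23, None, 45, None, 6, 27, None, None, None, 13]


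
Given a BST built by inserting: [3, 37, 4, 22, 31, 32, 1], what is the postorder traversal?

Tree insertion order: [3, 37, 4, 22, 31, 32, 1]
Tree (level-order array): [3, 1, 37, None, None, 4, None, None, 22, None, 31, None, 32]
Postorder traversal: [1, 32, 31, 22, 4, 37, 3]


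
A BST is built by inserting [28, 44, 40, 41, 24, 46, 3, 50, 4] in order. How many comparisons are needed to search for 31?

Search path for 31: 28 -> 44 -> 40
Found: False
Comparisons: 3


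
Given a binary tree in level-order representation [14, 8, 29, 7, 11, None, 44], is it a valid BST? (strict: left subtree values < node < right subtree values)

Level-order array: [14, 8, 29, 7, 11, None, 44]
Validate using subtree bounds (lo, hi): at each node, require lo < value < hi,
then recurse left with hi=value and right with lo=value.
Preorder trace (stopping at first violation):
  at node 14 with bounds (-inf, +inf): OK
  at node 8 with bounds (-inf, 14): OK
  at node 7 with bounds (-inf, 8): OK
  at node 11 with bounds (8, 14): OK
  at node 29 with bounds (14, +inf): OK
  at node 44 with bounds (29, +inf): OK
No violation found at any node.
Result: Valid BST


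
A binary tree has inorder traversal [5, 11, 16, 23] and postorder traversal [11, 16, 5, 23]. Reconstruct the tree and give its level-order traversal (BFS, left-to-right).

Inorder:   [5, 11, 16, 23]
Postorder: [11, 16, 5, 23]
Algorithm: postorder visits root last, so walk postorder right-to-left;
each value is the root of the current inorder slice — split it at that
value, recurse on the right subtree first, then the left.
Recursive splits:
  root=23; inorder splits into left=[5, 11, 16], right=[]
  root=5; inorder splits into left=[], right=[11, 16]
  root=16; inorder splits into left=[11], right=[]
  root=11; inorder splits into left=[], right=[]
Reconstructed level-order: [23, 5, 16, 11]


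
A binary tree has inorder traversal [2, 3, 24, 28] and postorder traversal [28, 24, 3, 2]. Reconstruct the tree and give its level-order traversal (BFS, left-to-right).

Inorder:   [2, 3, 24, 28]
Postorder: [28, 24, 3, 2]
Algorithm: postorder visits root last, so walk postorder right-to-left;
each value is the root of the current inorder slice — split it at that
value, recurse on the right subtree first, then the left.
Recursive splits:
  root=2; inorder splits into left=[], right=[3, 24, 28]
  root=3; inorder splits into left=[], right=[24, 28]
  root=24; inorder splits into left=[], right=[28]
  root=28; inorder splits into left=[], right=[]
Reconstructed level-order: [2, 3, 24, 28]


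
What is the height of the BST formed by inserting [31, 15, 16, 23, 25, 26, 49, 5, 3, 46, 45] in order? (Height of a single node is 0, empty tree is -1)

Insertion order: [31, 15, 16, 23, 25, 26, 49, 5, 3, 46, 45]
Tree (level-order array): [31, 15, 49, 5, 16, 46, None, 3, None, None, 23, 45, None, None, None, None, 25, None, None, None, 26]
Compute height bottom-up (empty subtree = -1):
  height(3) = 1 + max(-1, -1) = 0
  height(5) = 1 + max(0, -1) = 1
  height(26) = 1 + max(-1, -1) = 0
  height(25) = 1 + max(-1, 0) = 1
  height(23) = 1 + max(-1, 1) = 2
  height(16) = 1 + max(-1, 2) = 3
  height(15) = 1 + max(1, 3) = 4
  height(45) = 1 + max(-1, -1) = 0
  height(46) = 1 + max(0, -1) = 1
  height(49) = 1 + max(1, -1) = 2
  height(31) = 1 + max(4, 2) = 5
Height = 5


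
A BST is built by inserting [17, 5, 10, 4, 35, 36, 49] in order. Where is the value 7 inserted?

Starting tree (level order): [17, 5, 35, 4, 10, None, 36, None, None, None, None, None, 49]
Insertion path: 17 -> 5 -> 10
Result: insert 7 as left child of 10
Final tree (level order): [17, 5, 35, 4, 10, None, 36, None, None, 7, None, None, 49]


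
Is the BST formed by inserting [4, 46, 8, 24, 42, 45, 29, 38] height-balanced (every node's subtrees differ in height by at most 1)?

Tree (level-order array): [4, None, 46, 8, None, None, 24, None, 42, 29, 45, None, 38]
Definition: a tree is height-balanced if, at every node, |h(left) - h(right)| <= 1 (empty subtree has height -1).
Bottom-up per-node check:
  node 38: h_left=-1, h_right=-1, diff=0 [OK], height=0
  node 29: h_left=-1, h_right=0, diff=1 [OK], height=1
  node 45: h_left=-1, h_right=-1, diff=0 [OK], height=0
  node 42: h_left=1, h_right=0, diff=1 [OK], height=2
  node 24: h_left=-1, h_right=2, diff=3 [FAIL (|-1-2|=3 > 1)], height=3
  node 8: h_left=-1, h_right=3, diff=4 [FAIL (|-1-3|=4 > 1)], height=4
  node 46: h_left=4, h_right=-1, diff=5 [FAIL (|4--1|=5 > 1)], height=5
  node 4: h_left=-1, h_right=5, diff=6 [FAIL (|-1-5|=6 > 1)], height=6
Node 24 violates the condition: |-1 - 2| = 3 > 1.
Result: Not balanced


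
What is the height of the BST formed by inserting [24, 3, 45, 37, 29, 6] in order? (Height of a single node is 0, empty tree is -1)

Insertion order: [24, 3, 45, 37, 29, 6]
Tree (level-order array): [24, 3, 45, None, 6, 37, None, None, None, 29]
Compute height bottom-up (empty subtree = -1):
  height(6) = 1 + max(-1, -1) = 0
  height(3) = 1 + max(-1, 0) = 1
  height(29) = 1 + max(-1, -1) = 0
  height(37) = 1 + max(0, -1) = 1
  height(45) = 1 + max(1, -1) = 2
  height(24) = 1 + max(1, 2) = 3
Height = 3


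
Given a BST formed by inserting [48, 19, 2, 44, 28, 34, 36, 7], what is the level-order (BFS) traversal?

Tree insertion order: [48, 19, 2, 44, 28, 34, 36, 7]
Tree (level-order array): [48, 19, None, 2, 44, None, 7, 28, None, None, None, None, 34, None, 36]
BFS from the root, enqueuing left then right child of each popped node:
  queue [48] -> pop 48, enqueue [19], visited so far: [48]
  queue [19] -> pop 19, enqueue [2, 44], visited so far: [48, 19]
  queue [2, 44] -> pop 2, enqueue [7], visited so far: [48, 19, 2]
  queue [44, 7] -> pop 44, enqueue [28], visited so far: [48, 19, 2, 44]
  queue [7, 28] -> pop 7, enqueue [none], visited so far: [48, 19, 2, 44, 7]
  queue [28] -> pop 28, enqueue [34], visited so far: [48, 19, 2, 44, 7, 28]
  queue [34] -> pop 34, enqueue [36], visited so far: [48, 19, 2, 44, 7, 28, 34]
  queue [36] -> pop 36, enqueue [none], visited so far: [48, 19, 2, 44, 7, 28, 34, 36]
Result: [48, 19, 2, 44, 7, 28, 34, 36]


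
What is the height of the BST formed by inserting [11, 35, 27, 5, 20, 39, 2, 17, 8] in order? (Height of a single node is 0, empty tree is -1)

Insertion order: [11, 35, 27, 5, 20, 39, 2, 17, 8]
Tree (level-order array): [11, 5, 35, 2, 8, 27, 39, None, None, None, None, 20, None, None, None, 17]
Compute height bottom-up (empty subtree = -1):
  height(2) = 1 + max(-1, -1) = 0
  height(8) = 1 + max(-1, -1) = 0
  height(5) = 1 + max(0, 0) = 1
  height(17) = 1 + max(-1, -1) = 0
  height(20) = 1 + max(0, -1) = 1
  height(27) = 1 + max(1, -1) = 2
  height(39) = 1 + max(-1, -1) = 0
  height(35) = 1 + max(2, 0) = 3
  height(11) = 1 + max(1, 3) = 4
Height = 4


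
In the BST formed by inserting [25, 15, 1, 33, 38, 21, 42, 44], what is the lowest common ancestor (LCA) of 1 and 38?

Tree insertion order: [25, 15, 1, 33, 38, 21, 42, 44]
Tree (level-order array): [25, 15, 33, 1, 21, None, 38, None, None, None, None, None, 42, None, 44]
In a BST, the LCA of p=1, q=38 is the first node v on the
root-to-leaf path with p <= v <= q (go left if both < v, right if both > v).
Walk from root:
  at 25: 1 <= 25 <= 38, this is the LCA
LCA = 25


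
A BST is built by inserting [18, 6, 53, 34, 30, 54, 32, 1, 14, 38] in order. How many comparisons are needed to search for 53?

Search path for 53: 18 -> 53
Found: True
Comparisons: 2


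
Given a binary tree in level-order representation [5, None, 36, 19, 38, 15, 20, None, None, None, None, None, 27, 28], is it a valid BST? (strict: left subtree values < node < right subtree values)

Level-order array: [5, None, 36, 19, 38, 15, 20, None, None, None, None, None, 27, 28]
Validate using subtree bounds (lo, hi): at each node, require lo < value < hi,
then recurse left with hi=value and right with lo=value.
Preorder trace (stopping at first violation):
  at node 5 with bounds (-inf, +inf): OK
  at node 36 with bounds (5, +inf): OK
  at node 19 with bounds (5, 36): OK
  at node 15 with bounds (5, 19): OK
  at node 20 with bounds (19, 36): OK
  at node 27 with bounds (20, 36): OK
  at node 28 with bounds (20, 27): VIOLATION
Node 28 violates its bound: not (20 < 28 < 27).
Result: Not a valid BST


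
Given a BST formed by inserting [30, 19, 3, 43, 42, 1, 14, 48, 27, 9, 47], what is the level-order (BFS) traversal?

Tree insertion order: [30, 19, 3, 43, 42, 1, 14, 48, 27, 9, 47]
Tree (level-order array): [30, 19, 43, 3, 27, 42, 48, 1, 14, None, None, None, None, 47, None, None, None, 9]
BFS from the root, enqueuing left then right child of each popped node:
  queue [30] -> pop 30, enqueue [19, 43], visited so far: [30]
  queue [19, 43] -> pop 19, enqueue [3, 27], visited so far: [30, 19]
  queue [43, 3, 27] -> pop 43, enqueue [42, 48], visited so far: [30, 19, 43]
  queue [3, 27, 42, 48] -> pop 3, enqueue [1, 14], visited so far: [30, 19, 43, 3]
  queue [27, 42, 48, 1, 14] -> pop 27, enqueue [none], visited so far: [30, 19, 43, 3, 27]
  queue [42, 48, 1, 14] -> pop 42, enqueue [none], visited so far: [30, 19, 43, 3, 27, 42]
  queue [48, 1, 14] -> pop 48, enqueue [47], visited so far: [30, 19, 43, 3, 27, 42, 48]
  queue [1, 14, 47] -> pop 1, enqueue [none], visited so far: [30, 19, 43, 3, 27, 42, 48, 1]
  queue [14, 47] -> pop 14, enqueue [9], visited so far: [30, 19, 43, 3, 27, 42, 48, 1, 14]
  queue [47, 9] -> pop 47, enqueue [none], visited so far: [30, 19, 43, 3, 27, 42, 48, 1, 14, 47]
  queue [9] -> pop 9, enqueue [none], visited so far: [30, 19, 43, 3, 27, 42, 48, 1, 14, 47, 9]
Result: [30, 19, 43, 3, 27, 42, 48, 1, 14, 47, 9]


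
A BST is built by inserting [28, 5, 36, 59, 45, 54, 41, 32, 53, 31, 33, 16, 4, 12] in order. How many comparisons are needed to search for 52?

Search path for 52: 28 -> 36 -> 59 -> 45 -> 54 -> 53
Found: False
Comparisons: 6


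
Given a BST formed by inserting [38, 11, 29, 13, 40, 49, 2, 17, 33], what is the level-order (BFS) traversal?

Tree insertion order: [38, 11, 29, 13, 40, 49, 2, 17, 33]
Tree (level-order array): [38, 11, 40, 2, 29, None, 49, None, None, 13, 33, None, None, None, 17]
BFS from the root, enqueuing left then right child of each popped node:
  queue [38] -> pop 38, enqueue [11, 40], visited so far: [38]
  queue [11, 40] -> pop 11, enqueue [2, 29], visited so far: [38, 11]
  queue [40, 2, 29] -> pop 40, enqueue [49], visited so far: [38, 11, 40]
  queue [2, 29, 49] -> pop 2, enqueue [none], visited so far: [38, 11, 40, 2]
  queue [29, 49] -> pop 29, enqueue [13, 33], visited so far: [38, 11, 40, 2, 29]
  queue [49, 13, 33] -> pop 49, enqueue [none], visited so far: [38, 11, 40, 2, 29, 49]
  queue [13, 33] -> pop 13, enqueue [17], visited so far: [38, 11, 40, 2, 29, 49, 13]
  queue [33, 17] -> pop 33, enqueue [none], visited so far: [38, 11, 40, 2, 29, 49, 13, 33]
  queue [17] -> pop 17, enqueue [none], visited so far: [38, 11, 40, 2, 29, 49, 13, 33, 17]
Result: [38, 11, 40, 2, 29, 49, 13, 33, 17]


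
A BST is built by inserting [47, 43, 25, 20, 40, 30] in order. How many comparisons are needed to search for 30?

Search path for 30: 47 -> 43 -> 25 -> 40 -> 30
Found: True
Comparisons: 5


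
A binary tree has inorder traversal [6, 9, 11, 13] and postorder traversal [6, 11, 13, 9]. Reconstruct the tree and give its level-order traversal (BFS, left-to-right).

Inorder:   [6, 9, 11, 13]
Postorder: [6, 11, 13, 9]
Algorithm: postorder visits root last, so walk postorder right-to-left;
each value is the root of the current inorder slice — split it at that
value, recurse on the right subtree first, then the left.
Recursive splits:
  root=9; inorder splits into left=[6], right=[11, 13]
  root=13; inorder splits into left=[11], right=[]
  root=11; inorder splits into left=[], right=[]
  root=6; inorder splits into left=[], right=[]
Reconstructed level-order: [9, 6, 13, 11]


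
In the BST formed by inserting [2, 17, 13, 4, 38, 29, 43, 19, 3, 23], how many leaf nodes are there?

Tree built from: [2, 17, 13, 4, 38, 29, 43, 19, 3, 23]
Tree (level-order array): [2, None, 17, 13, 38, 4, None, 29, 43, 3, None, 19, None, None, None, None, None, None, 23]
Rule: A leaf has 0 children.
Per-node child counts:
  node 2: 1 child(ren)
  node 17: 2 child(ren)
  node 13: 1 child(ren)
  node 4: 1 child(ren)
  node 3: 0 child(ren)
  node 38: 2 child(ren)
  node 29: 1 child(ren)
  node 19: 1 child(ren)
  node 23: 0 child(ren)
  node 43: 0 child(ren)
Matching nodes: [3, 23, 43]
Count of leaf nodes: 3


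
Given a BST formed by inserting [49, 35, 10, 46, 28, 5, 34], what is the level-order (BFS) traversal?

Tree insertion order: [49, 35, 10, 46, 28, 5, 34]
Tree (level-order array): [49, 35, None, 10, 46, 5, 28, None, None, None, None, None, 34]
BFS from the root, enqueuing left then right child of each popped node:
  queue [49] -> pop 49, enqueue [35], visited so far: [49]
  queue [35] -> pop 35, enqueue [10, 46], visited so far: [49, 35]
  queue [10, 46] -> pop 10, enqueue [5, 28], visited so far: [49, 35, 10]
  queue [46, 5, 28] -> pop 46, enqueue [none], visited so far: [49, 35, 10, 46]
  queue [5, 28] -> pop 5, enqueue [none], visited so far: [49, 35, 10, 46, 5]
  queue [28] -> pop 28, enqueue [34], visited so far: [49, 35, 10, 46, 5, 28]
  queue [34] -> pop 34, enqueue [none], visited so far: [49, 35, 10, 46, 5, 28, 34]
Result: [49, 35, 10, 46, 5, 28, 34]


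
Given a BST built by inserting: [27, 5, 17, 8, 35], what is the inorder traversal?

Tree insertion order: [27, 5, 17, 8, 35]
Tree (level-order array): [27, 5, 35, None, 17, None, None, 8]
Inorder traversal: [5, 8, 17, 27, 35]


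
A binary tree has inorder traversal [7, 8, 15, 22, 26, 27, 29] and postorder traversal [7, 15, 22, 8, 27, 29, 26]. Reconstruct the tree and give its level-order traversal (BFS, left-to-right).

Inorder:   [7, 8, 15, 22, 26, 27, 29]
Postorder: [7, 15, 22, 8, 27, 29, 26]
Algorithm: postorder visits root last, so walk postorder right-to-left;
each value is the root of the current inorder slice — split it at that
value, recurse on the right subtree first, then the left.
Recursive splits:
  root=26; inorder splits into left=[7, 8, 15, 22], right=[27, 29]
  root=29; inorder splits into left=[27], right=[]
  root=27; inorder splits into left=[], right=[]
  root=8; inorder splits into left=[7], right=[15, 22]
  root=22; inorder splits into left=[15], right=[]
  root=15; inorder splits into left=[], right=[]
  root=7; inorder splits into left=[], right=[]
Reconstructed level-order: [26, 8, 29, 7, 22, 27, 15]


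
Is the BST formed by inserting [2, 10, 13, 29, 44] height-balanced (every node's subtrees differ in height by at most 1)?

Tree (level-order array): [2, None, 10, None, 13, None, 29, None, 44]
Definition: a tree is height-balanced if, at every node, |h(left) - h(right)| <= 1 (empty subtree has height -1).
Bottom-up per-node check:
  node 44: h_left=-1, h_right=-1, diff=0 [OK], height=0
  node 29: h_left=-1, h_right=0, diff=1 [OK], height=1
  node 13: h_left=-1, h_right=1, diff=2 [FAIL (|-1-1|=2 > 1)], height=2
  node 10: h_left=-1, h_right=2, diff=3 [FAIL (|-1-2|=3 > 1)], height=3
  node 2: h_left=-1, h_right=3, diff=4 [FAIL (|-1-3|=4 > 1)], height=4
Node 13 violates the condition: |-1 - 1| = 2 > 1.
Result: Not balanced


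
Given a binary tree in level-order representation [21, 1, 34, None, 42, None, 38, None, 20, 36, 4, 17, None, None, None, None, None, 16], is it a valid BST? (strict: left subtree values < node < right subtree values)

Level-order array: [21, 1, 34, None, 42, None, 38, None, 20, 36, 4, 17, None, None, None, None, None, 16]
Validate using subtree bounds (lo, hi): at each node, require lo < value < hi,
then recurse left with hi=value and right with lo=value.
Preorder trace (stopping at first violation):
  at node 21 with bounds (-inf, +inf): OK
  at node 1 with bounds (-inf, 21): OK
  at node 42 with bounds (1, 21): VIOLATION
Node 42 violates its bound: not (1 < 42 < 21).
Result: Not a valid BST


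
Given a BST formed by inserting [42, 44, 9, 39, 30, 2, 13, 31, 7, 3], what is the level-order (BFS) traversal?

Tree insertion order: [42, 44, 9, 39, 30, 2, 13, 31, 7, 3]
Tree (level-order array): [42, 9, 44, 2, 39, None, None, None, 7, 30, None, 3, None, 13, 31]
BFS from the root, enqueuing left then right child of each popped node:
  queue [42] -> pop 42, enqueue [9, 44], visited so far: [42]
  queue [9, 44] -> pop 9, enqueue [2, 39], visited so far: [42, 9]
  queue [44, 2, 39] -> pop 44, enqueue [none], visited so far: [42, 9, 44]
  queue [2, 39] -> pop 2, enqueue [7], visited so far: [42, 9, 44, 2]
  queue [39, 7] -> pop 39, enqueue [30], visited so far: [42, 9, 44, 2, 39]
  queue [7, 30] -> pop 7, enqueue [3], visited so far: [42, 9, 44, 2, 39, 7]
  queue [30, 3] -> pop 30, enqueue [13, 31], visited so far: [42, 9, 44, 2, 39, 7, 30]
  queue [3, 13, 31] -> pop 3, enqueue [none], visited so far: [42, 9, 44, 2, 39, 7, 30, 3]
  queue [13, 31] -> pop 13, enqueue [none], visited so far: [42, 9, 44, 2, 39, 7, 30, 3, 13]
  queue [31] -> pop 31, enqueue [none], visited so far: [42, 9, 44, 2, 39, 7, 30, 3, 13, 31]
Result: [42, 9, 44, 2, 39, 7, 30, 3, 13, 31]


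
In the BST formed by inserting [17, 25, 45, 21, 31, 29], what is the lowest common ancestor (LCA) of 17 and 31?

Tree insertion order: [17, 25, 45, 21, 31, 29]
Tree (level-order array): [17, None, 25, 21, 45, None, None, 31, None, 29]
In a BST, the LCA of p=17, q=31 is the first node v on the
root-to-leaf path with p <= v <= q (go left if both < v, right if both > v).
Walk from root:
  at 17: 17 <= 17 <= 31, this is the LCA
LCA = 17


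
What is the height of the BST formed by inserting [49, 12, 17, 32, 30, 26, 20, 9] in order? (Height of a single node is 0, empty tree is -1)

Insertion order: [49, 12, 17, 32, 30, 26, 20, 9]
Tree (level-order array): [49, 12, None, 9, 17, None, None, None, 32, 30, None, 26, None, 20]
Compute height bottom-up (empty subtree = -1):
  height(9) = 1 + max(-1, -1) = 0
  height(20) = 1 + max(-1, -1) = 0
  height(26) = 1 + max(0, -1) = 1
  height(30) = 1 + max(1, -1) = 2
  height(32) = 1 + max(2, -1) = 3
  height(17) = 1 + max(-1, 3) = 4
  height(12) = 1 + max(0, 4) = 5
  height(49) = 1 + max(5, -1) = 6
Height = 6


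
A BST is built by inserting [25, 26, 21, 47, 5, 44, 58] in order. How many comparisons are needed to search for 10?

Search path for 10: 25 -> 21 -> 5
Found: False
Comparisons: 3


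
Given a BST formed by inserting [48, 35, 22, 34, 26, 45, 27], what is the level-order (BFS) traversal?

Tree insertion order: [48, 35, 22, 34, 26, 45, 27]
Tree (level-order array): [48, 35, None, 22, 45, None, 34, None, None, 26, None, None, 27]
BFS from the root, enqueuing left then right child of each popped node:
  queue [48] -> pop 48, enqueue [35], visited so far: [48]
  queue [35] -> pop 35, enqueue [22, 45], visited so far: [48, 35]
  queue [22, 45] -> pop 22, enqueue [34], visited so far: [48, 35, 22]
  queue [45, 34] -> pop 45, enqueue [none], visited so far: [48, 35, 22, 45]
  queue [34] -> pop 34, enqueue [26], visited so far: [48, 35, 22, 45, 34]
  queue [26] -> pop 26, enqueue [27], visited so far: [48, 35, 22, 45, 34, 26]
  queue [27] -> pop 27, enqueue [none], visited so far: [48, 35, 22, 45, 34, 26, 27]
Result: [48, 35, 22, 45, 34, 26, 27]


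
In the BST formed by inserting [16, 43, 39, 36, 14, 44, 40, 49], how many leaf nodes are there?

Tree built from: [16, 43, 39, 36, 14, 44, 40, 49]
Tree (level-order array): [16, 14, 43, None, None, 39, 44, 36, 40, None, 49]
Rule: A leaf has 0 children.
Per-node child counts:
  node 16: 2 child(ren)
  node 14: 0 child(ren)
  node 43: 2 child(ren)
  node 39: 2 child(ren)
  node 36: 0 child(ren)
  node 40: 0 child(ren)
  node 44: 1 child(ren)
  node 49: 0 child(ren)
Matching nodes: [14, 36, 40, 49]
Count of leaf nodes: 4


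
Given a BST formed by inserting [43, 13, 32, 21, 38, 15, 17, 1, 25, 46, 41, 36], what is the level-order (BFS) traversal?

Tree insertion order: [43, 13, 32, 21, 38, 15, 17, 1, 25, 46, 41, 36]
Tree (level-order array): [43, 13, 46, 1, 32, None, None, None, None, 21, 38, 15, 25, 36, 41, None, 17]
BFS from the root, enqueuing left then right child of each popped node:
  queue [43] -> pop 43, enqueue [13, 46], visited so far: [43]
  queue [13, 46] -> pop 13, enqueue [1, 32], visited so far: [43, 13]
  queue [46, 1, 32] -> pop 46, enqueue [none], visited so far: [43, 13, 46]
  queue [1, 32] -> pop 1, enqueue [none], visited so far: [43, 13, 46, 1]
  queue [32] -> pop 32, enqueue [21, 38], visited so far: [43, 13, 46, 1, 32]
  queue [21, 38] -> pop 21, enqueue [15, 25], visited so far: [43, 13, 46, 1, 32, 21]
  queue [38, 15, 25] -> pop 38, enqueue [36, 41], visited so far: [43, 13, 46, 1, 32, 21, 38]
  queue [15, 25, 36, 41] -> pop 15, enqueue [17], visited so far: [43, 13, 46, 1, 32, 21, 38, 15]
  queue [25, 36, 41, 17] -> pop 25, enqueue [none], visited so far: [43, 13, 46, 1, 32, 21, 38, 15, 25]
  queue [36, 41, 17] -> pop 36, enqueue [none], visited so far: [43, 13, 46, 1, 32, 21, 38, 15, 25, 36]
  queue [41, 17] -> pop 41, enqueue [none], visited so far: [43, 13, 46, 1, 32, 21, 38, 15, 25, 36, 41]
  queue [17] -> pop 17, enqueue [none], visited so far: [43, 13, 46, 1, 32, 21, 38, 15, 25, 36, 41, 17]
Result: [43, 13, 46, 1, 32, 21, 38, 15, 25, 36, 41, 17]


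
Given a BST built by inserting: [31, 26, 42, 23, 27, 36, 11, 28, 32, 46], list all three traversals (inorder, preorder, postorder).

Tree insertion order: [31, 26, 42, 23, 27, 36, 11, 28, 32, 46]
Tree (level-order array): [31, 26, 42, 23, 27, 36, 46, 11, None, None, 28, 32]
Inorder (L, root, R): [11, 23, 26, 27, 28, 31, 32, 36, 42, 46]
Preorder (root, L, R): [31, 26, 23, 11, 27, 28, 42, 36, 32, 46]
Postorder (L, R, root): [11, 23, 28, 27, 26, 32, 36, 46, 42, 31]


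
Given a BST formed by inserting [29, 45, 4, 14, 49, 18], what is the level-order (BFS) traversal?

Tree insertion order: [29, 45, 4, 14, 49, 18]
Tree (level-order array): [29, 4, 45, None, 14, None, 49, None, 18]
BFS from the root, enqueuing left then right child of each popped node:
  queue [29] -> pop 29, enqueue [4, 45], visited so far: [29]
  queue [4, 45] -> pop 4, enqueue [14], visited so far: [29, 4]
  queue [45, 14] -> pop 45, enqueue [49], visited so far: [29, 4, 45]
  queue [14, 49] -> pop 14, enqueue [18], visited so far: [29, 4, 45, 14]
  queue [49, 18] -> pop 49, enqueue [none], visited so far: [29, 4, 45, 14, 49]
  queue [18] -> pop 18, enqueue [none], visited so far: [29, 4, 45, 14, 49, 18]
Result: [29, 4, 45, 14, 49, 18]


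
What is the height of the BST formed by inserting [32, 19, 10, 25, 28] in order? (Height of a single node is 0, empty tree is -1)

Insertion order: [32, 19, 10, 25, 28]
Tree (level-order array): [32, 19, None, 10, 25, None, None, None, 28]
Compute height bottom-up (empty subtree = -1):
  height(10) = 1 + max(-1, -1) = 0
  height(28) = 1 + max(-1, -1) = 0
  height(25) = 1 + max(-1, 0) = 1
  height(19) = 1 + max(0, 1) = 2
  height(32) = 1 + max(2, -1) = 3
Height = 3


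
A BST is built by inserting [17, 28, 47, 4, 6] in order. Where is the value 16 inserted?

Starting tree (level order): [17, 4, 28, None, 6, None, 47]
Insertion path: 17 -> 4 -> 6
Result: insert 16 as right child of 6
Final tree (level order): [17, 4, 28, None, 6, None, 47, None, 16]


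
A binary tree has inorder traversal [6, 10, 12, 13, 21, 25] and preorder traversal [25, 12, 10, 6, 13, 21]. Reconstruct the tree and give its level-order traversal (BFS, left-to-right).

Inorder:  [6, 10, 12, 13, 21, 25]
Preorder: [25, 12, 10, 6, 13, 21]
Algorithm: preorder visits root first, so consume preorder in order;
for each root, split the current inorder slice at that value into
left-subtree inorder and right-subtree inorder, then recurse.
Recursive splits:
  root=25; inorder splits into left=[6, 10, 12, 13, 21], right=[]
  root=12; inorder splits into left=[6, 10], right=[13, 21]
  root=10; inorder splits into left=[6], right=[]
  root=6; inorder splits into left=[], right=[]
  root=13; inorder splits into left=[], right=[21]
  root=21; inorder splits into left=[], right=[]
Reconstructed level-order: [25, 12, 10, 13, 6, 21]


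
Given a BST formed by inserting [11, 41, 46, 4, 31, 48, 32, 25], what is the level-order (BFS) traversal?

Tree insertion order: [11, 41, 46, 4, 31, 48, 32, 25]
Tree (level-order array): [11, 4, 41, None, None, 31, 46, 25, 32, None, 48]
BFS from the root, enqueuing left then right child of each popped node:
  queue [11] -> pop 11, enqueue [4, 41], visited so far: [11]
  queue [4, 41] -> pop 4, enqueue [none], visited so far: [11, 4]
  queue [41] -> pop 41, enqueue [31, 46], visited so far: [11, 4, 41]
  queue [31, 46] -> pop 31, enqueue [25, 32], visited so far: [11, 4, 41, 31]
  queue [46, 25, 32] -> pop 46, enqueue [48], visited so far: [11, 4, 41, 31, 46]
  queue [25, 32, 48] -> pop 25, enqueue [none], visited so far: [11, 4, 41, 31, 46, 25]
  queue [32, 48] -> pop 32, enqueue [none], visited so far: [11, 4, 41, 31, 46, 25, 32]
  queue [48] -> pop 48, enqueue [none], visited so far: [11, 4, 41, 31, 46, 25, 32, 48]
Result: [11, 4, 41, 31, 46, 25, 32, 48]


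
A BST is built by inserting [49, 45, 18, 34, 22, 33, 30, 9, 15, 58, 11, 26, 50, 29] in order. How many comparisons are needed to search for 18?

Search path for 18: 49 -> 45 -> 18
Found: True
Comparisons: 3


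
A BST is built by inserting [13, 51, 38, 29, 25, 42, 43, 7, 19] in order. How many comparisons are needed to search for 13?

Search path for 13: 13
Found: True
Comparisons: 1


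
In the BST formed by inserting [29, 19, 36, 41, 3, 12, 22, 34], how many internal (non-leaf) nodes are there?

Tree built from: [29, 19, 36, 41, 3, 12, 22, 34]
Tree (level-order array): [29, 19, 36, 3, 22, 34, 41, None, 12]
Rule: An internal node has at least one child.
Per-node child counts:
  node 29: 2 child(ren)
  node 19: 2 child(ren)
  node 3: 1 child(ren)
  node 12: 0 child(ren)
  node 22: 0 child(ren)
  node 36: 2 child(ren)
  node 34: 0 child(ren)
  node 41: 0 child(ren)
Matching nodes: [29, 19, 3, 36]
Count of internal (non-leaf) nodes: 4


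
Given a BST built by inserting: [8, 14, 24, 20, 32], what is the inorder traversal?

Tree insertion order: [8, 14, 24, 20, 32]
Tree (level-order array): [8, None, 14, None, 24, 20, 32]
Inorder traversal: [8, 14, 20, 24, 32]


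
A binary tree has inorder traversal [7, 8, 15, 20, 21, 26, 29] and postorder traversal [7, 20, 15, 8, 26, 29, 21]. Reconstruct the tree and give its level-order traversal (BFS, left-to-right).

Inorder:   [7, 8, 15, 20, 21, 26, 29]
Postorder: [7, 20, 15, 8, 26, 29, 21]
Algorithm: postorder visits root last, so walk postorder right-to-left;
each value is the root of the current inorder slice — split it at that
value, recurse on the right subtree first, then the left.
Recursive splits:
  root=21; inorder splits into left=[7, 8, 15, 20], right=[26, 29]
  root=29; inorder splits into left=[26], right=[]
  root=26; inorder splits into left=[], right=[]
  root=8; inorder splits into left=[7], right=[15, 20]
  root=15; inorder splits into left=[], right=[20]
  root=20; inorder splits into left=[], right=[]
  root=7; inorder splits into left=[], right=[]
Reconstructed level-order: [21, 8, 29, 7, 15, 26, 20]


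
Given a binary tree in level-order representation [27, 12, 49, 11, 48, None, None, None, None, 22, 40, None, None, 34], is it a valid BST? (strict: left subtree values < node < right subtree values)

Level-order array: [27, 12, 49, 11, 48, None, None, None, None, 22, 40, None, None, 34]
Validate using subtree bounds (lo, hi): at each node, require lo < value < hi,
then recurse left with hi=value and right with lo=value.
Preorder trace (stopping at first violation):
  at node 27 with bounds (-inf, +inf): OK
  at node 12 with bounds (-inf, 27): OK
  at node 11 with bounds (-inf, 12): OK
  at node 48 with bounds (12, 27): VIOLATION
Node 48 violates its bound: not (12 < 48 < 27).
Result: Not a valid BST


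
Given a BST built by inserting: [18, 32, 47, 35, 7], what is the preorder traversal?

Tree insertion order: [18, 32, 47, 35, 7]
Tree (level-order array): [18, 7, 32, None, None, None, 47, 35]
Preorder traversal: [18, 7, 32, 47, 35]


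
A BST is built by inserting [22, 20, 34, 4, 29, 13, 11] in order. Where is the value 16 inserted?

Starting tree (level order): [22, 20, 34, 4, None, 29, None, None, 13, None, None, 11]
Insertion path: 22 -> 20 -> 4 -> 13
Result: insert 16 as right child of 13
Final tree (level order): [22, 20, 34, 4, None, 29, None, None, 13, None, None, 11, 16]


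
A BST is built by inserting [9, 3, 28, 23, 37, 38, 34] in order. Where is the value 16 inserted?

Starting tree (level order): [9, 3, 28, None, None, 23, 37, None, None, 34, 38]
Insertion path: 9 -> 28 -> 23
Result: insert 16 as left child of 23
Final tree (level order): [9, 3, 28, None, None, 23, 37, 16, None, 34, 38]


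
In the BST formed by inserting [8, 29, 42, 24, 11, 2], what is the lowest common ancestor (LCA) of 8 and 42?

Tree insertion order: [8, 29, 42, 24, 11, 2]
Tree (level-order array): [8, 2, 29, None, None, 24, 42, 11]
In a BST, the LCA of p=8, q=42 is the first node v on the
root-to-leaf path with p <= v <= q (go left if both < v, right if both > v).
Walk from root:
  at 8: 8 <= 8 <= 42, this is the LCA
LCA = 8


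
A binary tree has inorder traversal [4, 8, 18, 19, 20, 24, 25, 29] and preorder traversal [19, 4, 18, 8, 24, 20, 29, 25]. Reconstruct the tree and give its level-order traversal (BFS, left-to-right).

Inorder:  [4, 8, 18, 19, 20, 24, 25, 29]
Preorder: [19, 4, 18, 8, 24, 20, 29, 25]
Algorithm: preorder visits root first, so consume preorder in order;
for each root, split the current inorder slice at that value into
left-subtree inorder and right-subtree inorder, then recurse.
Recursive splits:
  root=19; inorder splits into left=[4, 8, 18], right=[20, 24, 25, 29]
  root=4; inorder splits into left=[], right=[8, 18]
  root=18; inorder splits into left=[8], right=[]
  root=8; inorder splits into left=[], right=[]
  root=24; inorder splits into left=[20], right=[25, 29]
  root=20; inorder splits into left=[], right=[]
  root=29; inorder splits into left=[25], right=[]
  root=25; inorder splits into left=[], right=[]
Reconstructed level-order: [19, 4, 24, 18, 20, 29, 8, 25]


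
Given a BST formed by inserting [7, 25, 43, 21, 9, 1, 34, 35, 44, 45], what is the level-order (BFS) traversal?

Tree insertion order: [7, 25, 43, 21, 9, 1, 34, 35, 44, 45]
Tree (level-order array): [7, 1, 25, None, None, 21, 43, 9, None, 34, 44, None, None, None, 35, None, 45]
BFS from the root, enqueuing left then right child of each popped node:
  queue [7] -> pop 7, enqueue [1, 25], visited so far: [7]
  queue [1, 25] -> pop 1, enqueue [none], visited so far: [7, 1]
  queue [25] -> pop 25, enqueue [21, 43], visited so far: [7, 1, 25]
  queue [21, 43] -> pop 21, enqueue [9], visited so far: [7, 1, 25, 21]
  queue [43, 9] -> pop 43, enqueue [34, 44], visited so far: [7, 1, 25, 21, 43]
  queue [9, 34, 44] -> pop 9, enqueue [none], visited so far: [7, 1, 25, 21, 43, 9]
  queue [34, 44] -> pop 34, enqueue [35], visited so far: [7, 1, 25, 21, 43, 9, 34]
  queue [44, 35] -> pop 44, enqueue [45], visited so far: [7, 1, 25, 21, 43, 9, 34, 44]
  queue [35, 45] -> pop 35, enqueue [none], visited so far: [7, 1, 25, 21, 43, 9, 34, 44, 35]
  queue [45] -> pop 45, enqueue [none], visited so far: [7, 1, 25, 21, 43, 9, 34, 44, 35, 45]
Result: [7, 1, 25, 21, 43, 9, 34, 44, 35, 45]


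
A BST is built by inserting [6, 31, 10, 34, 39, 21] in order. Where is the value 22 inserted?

Starting tree (level order): [6, None, 31, 10, 34, None, 21, None, 39]
Insertion path: 6 -> 31 -> 10 -> 21
Result: insert 22 as right child of 21
Final tree (level order): [6, None, 31, 10, 34, None, 21, None, 39, None, 22]


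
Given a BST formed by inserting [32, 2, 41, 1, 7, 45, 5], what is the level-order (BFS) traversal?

Tree insertion order: [32, 2, 41, 1, 7, 45, 5]
Tree (level-order array): [32, 2, 41, 1, 7, None, 45, None, None, 5]
BFS from the root, enqueuing left then right child of each popped node:
  queue [32] -> pop 32, enqueue [2, 41], visited so far: [32]
  queue [2, 41] -> pop 2, enqueue [1, 7], visited so far: [32, 2]
  queue [41, 1, 7] -> pop 41, enqueue [45], visited so far: [32, 2, 41]
  queue [1, 7, 45] -> pop 1, enqueue [none], visited so far: [32, 2, 41, 1]
  queue [7, 45] -> pop 7, enqueue [5], visited so far: [32, 2, 41, 1, 7]
  queue [45, 5] -> pop 45, enqueue [none], visited so far: [32, 2, 41, 1, 7, 45]
  queue [5] -> pop 5, enqueue [none], visited so far: [32, 2, 41, 1, 7, 45, 5]
Result: [32, 2, 41, 1, 7, 45, 5]


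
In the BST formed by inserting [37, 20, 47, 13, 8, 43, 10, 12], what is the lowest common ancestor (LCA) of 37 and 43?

Tree insertion order: [37, 20, 47, 13, 8, 43, 10, 12]
Tree (level-order array): [37, 20, 47, 13, None, 43, None, 8, None, None, None, None, 10, None, 12]
In a BST, the LCA of p=37, q=43 is the first node v on the
root-to-leaf path with p <= v <= q (go left if both < v, right if both > v).
Walk from root:
  at 37: 37 <= 37 <= 43, this is the LCA
LCA = 37


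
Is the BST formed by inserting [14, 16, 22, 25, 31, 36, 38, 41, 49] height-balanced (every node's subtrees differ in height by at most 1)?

Tree (level-order array): [14, None, 16, None, 22, None, 25, None, 31, None, 36, None, 38, None, 41, None, 49]
Definition: a tree is height-balanced if, at every node, |h(left) - h(right)| <= 1 (empty subtree has height -1).
Bottom-up per-node check:
  node 49: h_left=-1, h_right=-1, diff=0 [OK], height=0
  node 41: h_left=-1, h_right=0, diff=1 [OK], height=1
  node 38: h_left=-1, h_right=1, diff=2 [FAIL (|-1-1|=2 > 1)], height=2
  node 36: h_left=-1, h_right=2, diff=3 [FAIL (|-1-2|=3 > 1)], height=3
  node 31: h_left=-1, h_right=3, diff=4 [FAIL (|-1-3|=4 > 1)], height=4
  node 25: h_left=-1, h_right=4, diff=5 [FAIL (|-1-4|=5 > 1)], height=5
  node 22: h_left=-1, h_right=5, diff=6 [FAIL (|-1-5|=6 > 1)], height=6
  node 16: h_left=-1, h_right=6, diff=7 [FAIL (|-1-6|=7 > 1)], height=7
  node 14: h_left=-1, h_right=7, diff=8 [FAIL (|-1-7|=8 > 1)], height=8
Node 38 violates the condition: |-1 - 1| = 2 > 1.
Result: Not balanced


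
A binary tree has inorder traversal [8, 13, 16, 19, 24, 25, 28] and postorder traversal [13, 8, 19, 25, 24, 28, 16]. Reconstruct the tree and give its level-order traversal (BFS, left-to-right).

Inorder:   [8, 13, 16, 19, 24, 25, 28]
Postorder: [13, 8, 19, 25, 24, 28, 16]
Algorithm: postorder visits root last, so walk postorder right-to-left;
each value is the root of the current inorder slice — split it at that
value, recurse on the right subtree first, then the left.
Recursive splits:
  root=16; inorder splits into left=[8, 13], right=[19, 24, 25, 28]
  root=28; inorder splits into left=[19, 24, 25], right=[]
  root=24; inorder splits into left=[19], right=[25]
  root=25; inorder splits into left=[], right=[]
  root=19; inorder splits into left=[], right=[]
  root=8; inorder splits into left=[], right=[13]
  root=13; inorder splits into left=[], right=[]
Reconstructed level-order: [16, 8, 28, 13, 24, 19, 25]
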